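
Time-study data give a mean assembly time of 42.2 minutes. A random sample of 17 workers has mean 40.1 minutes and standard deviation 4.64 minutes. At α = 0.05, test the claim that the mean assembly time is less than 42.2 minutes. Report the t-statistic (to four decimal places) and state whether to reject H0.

t = -1.8661; reject H0

H0: μ = 42.2; H1: μ < 42.2 (one-sample t-test, left-tailed).
t = (x̄ − μ₀)/(s/√n) = (40.1 − 42.2)/(4.64/√17) = -1.8661
df = n − 1 = 16
p-value = P(T ≤ -1.8661) ≈ 0.0402
Since p ≈ 0.0402 < α = 0.05, reject H0; the data support H1.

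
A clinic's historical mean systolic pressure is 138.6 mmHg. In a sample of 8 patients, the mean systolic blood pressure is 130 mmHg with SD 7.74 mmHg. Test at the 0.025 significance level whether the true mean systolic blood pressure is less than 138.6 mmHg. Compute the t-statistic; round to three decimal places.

-3.143

H0: μ = 138.6; H1: μ < 138.6 (one-sample t-test, left-tailed).
t = (x̄ − μ₀)/(s/√n) = (130 − 138.6)/(7.74/√8) = -3.143
df = n − 1 = 7
p-value = P(T ≤ -3.143) ≈ 0.008
Since p ≈ 0.008 < α = 0.025, reject H0; the data support H1.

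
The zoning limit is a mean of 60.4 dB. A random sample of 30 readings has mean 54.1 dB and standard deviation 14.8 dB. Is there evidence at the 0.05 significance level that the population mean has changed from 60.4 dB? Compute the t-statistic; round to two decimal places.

-2.33

H0: μ = 60.4; H1: μ ≠ 60.4 (one-sample t-test, two-sided).
t = (x̄ − μ₀)/(s/√n) = (54.1 − 60.4)/(14.8/√30) = -2.33
df = n − 1 = 29
Two-sided p-value ≈ 0.0269
Since p ≈ 0.0269 < α = 0.05, reject H0; the data support H1.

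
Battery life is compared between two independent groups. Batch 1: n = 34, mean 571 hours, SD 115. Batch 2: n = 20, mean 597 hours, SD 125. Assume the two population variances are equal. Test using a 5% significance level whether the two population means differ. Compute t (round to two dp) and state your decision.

t = -0.78; fail to reject H0

Let group 1 = batch 1, group 2 = batch 2. H0: μ_1 = μ_2; H1: μ_1 ≠ μ_2 (two-sample pooled-variance t-test, two-sided).
s_p² = [(34−1)·115² + (20−1)·125²]/(34+20−2) = 14101.9
t = (571 − 597)/√[14101.9·(1/34 + 1/20)] = -0.78
df = n₁ + n₂ − 2 = 52
Two-sided p-value ≈ 0.441
Since p ≈ 0.441 > α = 0.05, fail to reject H0; the data do not provide sufficient evidence against H0.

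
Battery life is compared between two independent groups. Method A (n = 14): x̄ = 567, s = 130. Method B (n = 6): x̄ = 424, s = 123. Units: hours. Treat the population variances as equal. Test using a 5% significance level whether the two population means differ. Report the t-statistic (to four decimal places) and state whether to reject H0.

Let group 1 = method A, group 2 = method B. H0: μ_1 = μ_2; H1: μ_1 ≠ μ_2 (two-sample pooled-variance t-test, two-sided).
s_p² = [(14−1)·130² + (6−1)·123²]/(14+6−2) = 16408.1
t = (567 − 424)/√[16408.1·(1/14 + 1/6)] = 2.2879
df = n₁ + n₂ − 2 = 18
Two-sided p-value ≈ 0.034
Since p ≈ 0.034 < α = 0.05, reject H0; the evidence is statistically significant.

t = 2.2879; reject H0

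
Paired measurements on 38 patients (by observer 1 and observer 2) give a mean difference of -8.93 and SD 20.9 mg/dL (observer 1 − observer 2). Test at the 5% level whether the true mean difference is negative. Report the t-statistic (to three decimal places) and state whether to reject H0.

H0: μ_d = 0; H1: μ_d < 0 (paired t-test on the differences, left-tailed).
t = d̄/(s_d/√n) = -8.93/(20.9/√38) = -2.634
df = n − 1 = 37
p-value = P(T ≤ -2.634) ≈ 0.0061
Since p ≈ 0.0061 < α = 0.05, reject H0; the data support H1.

t = -2.634; reject H0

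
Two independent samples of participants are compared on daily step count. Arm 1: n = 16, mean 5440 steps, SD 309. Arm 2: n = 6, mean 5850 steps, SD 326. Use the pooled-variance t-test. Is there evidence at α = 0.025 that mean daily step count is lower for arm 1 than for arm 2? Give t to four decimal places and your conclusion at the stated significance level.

Let group 1 = arm 1, group 2 = arm 2. H0: μ_1 = μ_2; H1: μ_1 < μ_2 (two-sample pooled-variance t-test, left-tailed).
s_p² = [(16−1)·309² + (6−1)·326²]/(16+6−2) = 98179.8
t = (5440 − 5850)/√[98179.8·(1/16 + 1/6)] = -2.7334
df = n₁ + n₂ − 2 = 20
p-value = P(T ≤ -2.7334) ≈ 0.0064
Since p ≈ 0.0064 < α = 0.025, reject H0; the data support H1.

t = -2.7334; reject H0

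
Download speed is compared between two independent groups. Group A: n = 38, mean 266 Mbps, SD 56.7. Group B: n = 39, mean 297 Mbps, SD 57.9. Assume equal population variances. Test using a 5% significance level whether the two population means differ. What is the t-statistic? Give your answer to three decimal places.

-2.373

Let group 1 = group A, group 2 = group B. H0: μ_1 = μ_2; H1: μ_1 ≠ μ_2 (two-sample pooled-variance t-test, two-sided).
s_p² = [(38−1)·56.7² + (39−1)·57.9²]/(38+39−2) = 3284.57
t = (266 − 297)/√[3284.57·(1/38 + 1/39)] = -2.373
df = n₁ + n₂ − 2 = 75
Two-sided p-value ≈ 0.0202
Since p ≈ 0.0202 < α = 0.05, reject H0; the data support H1.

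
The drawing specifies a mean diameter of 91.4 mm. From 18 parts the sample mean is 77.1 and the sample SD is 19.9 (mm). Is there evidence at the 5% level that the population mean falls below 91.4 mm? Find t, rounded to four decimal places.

H0: μ = 91.4; H1: μ < 91.4 (one-sample t-test, left-tailed).
t = (x̄ − μ₀)/(s/√n) = (77.1 − 91.4)/(19.9/√18) = -3.0487
df = n − 1 = 17
p-value = P(T ≤ -3.0487) ≈ 0.004
Since p ≈ 0.004 < α = 0.05, reject H0; the data support H1.

-3.0487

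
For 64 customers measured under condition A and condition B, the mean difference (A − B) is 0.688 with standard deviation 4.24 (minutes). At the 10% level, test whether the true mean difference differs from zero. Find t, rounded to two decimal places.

1.30

H0: μ_d = 0; H1: μ_d ≠ 0 (paired t-test on the differences, two-sided).
t = d̄/(s_d/√n) = 0.688/(4.24/√64) = 1.30
df = n − 1 = 63
Two-sided p-value ≈ 0.199
Since p ≈ 0.199 > α = 0.1, fail to reject H0; the data do not provide sufficient evidence against H0.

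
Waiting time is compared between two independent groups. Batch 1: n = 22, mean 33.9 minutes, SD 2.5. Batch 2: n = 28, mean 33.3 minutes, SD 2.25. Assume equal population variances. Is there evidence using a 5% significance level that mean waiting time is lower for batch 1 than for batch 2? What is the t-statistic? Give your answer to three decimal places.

0.891

Let group 1 = batch 1, group 2 = batch 2. H0: μ_1 = μ_2; H1: μ_1 < μ_2 (two-sample pooled-variance t-test, left-tailed).
s_p² = [(22−1)·2.5² + (28−1)·2.25²]/(22+28−2) = 5.58203
t = (33.9 − 33.3)/√[5.58203·(1/22 + 1/28)] = 0.891
df = n₁ + n₂ − 2 = 48
p-value = P(T ≤ 0.891) ≈ 0.811
Since p ≈ 0.811 > α = 0.05, fail to reject H0; the data do not provide sufficient evidence against H0.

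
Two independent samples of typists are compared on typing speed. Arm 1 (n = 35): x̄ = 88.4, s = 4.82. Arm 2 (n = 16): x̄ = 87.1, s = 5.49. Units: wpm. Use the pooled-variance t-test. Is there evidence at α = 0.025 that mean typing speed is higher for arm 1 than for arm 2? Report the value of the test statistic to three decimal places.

Let group 1 = arm 1, group 2 = arm 2. H0: μ_1 = μ_2; H1: μ_1 > μ_2 (two-sample pooled-variance t-test, right-tailed).
s_p² = [(35−1)·4.82² + (16−1)·5.49²]/(35+16−2) = 25.347
t = (88.4 − 87.1)/√[25.347·(1/35 + 1/16)] = 0.856
df = n₁ + n₂ − 2 = 49
p-value = P(T ≥ 0.856) ≈ 0.198
Since p ≈ 0.198 > α = 0.025, fail to reject H0; the evidence is not statistically significant.

0.856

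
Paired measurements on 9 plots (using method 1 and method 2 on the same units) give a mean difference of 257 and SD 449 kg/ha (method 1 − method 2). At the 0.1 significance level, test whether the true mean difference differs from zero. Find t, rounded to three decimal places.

H0: μ_d = 0; H1: μ_d ≠ 0 (paired t-test on the differences, two-sided).
t = d̄/(s_d/√n) = 257/(449/√9) = 1.717
df = n − 1 = 8
Two-sided p-value ≈ 0.1243
Since p ≈ 0.1243 > α = 0.1, fail to reject H0; the evidence is not statistically significant.

1.717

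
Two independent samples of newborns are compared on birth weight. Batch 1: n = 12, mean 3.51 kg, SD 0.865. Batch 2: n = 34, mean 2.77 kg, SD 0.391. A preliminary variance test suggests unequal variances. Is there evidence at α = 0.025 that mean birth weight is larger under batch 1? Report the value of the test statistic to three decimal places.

2.862

Let group 1 = batch 1, group 2 = batch 2. H0: μ_1 = μ_2; H1: μ_1 > μ_2 (Welch's two-sample t-test, right-tailed).
t = (x̄_1 − x̄_2)/√(s_1²/n_1 + s_2²/n_2) = (3.51 − 2.77)/√(0.865²/12 + 0.391²/34) = 2.862
Welch–Satterthwaite df ≈ 12.62
p-value = P(T ≥ 2.862) ≈ 0.007
Since p ≈ 0.007 < α = 0.025, reject H0; the data support H1.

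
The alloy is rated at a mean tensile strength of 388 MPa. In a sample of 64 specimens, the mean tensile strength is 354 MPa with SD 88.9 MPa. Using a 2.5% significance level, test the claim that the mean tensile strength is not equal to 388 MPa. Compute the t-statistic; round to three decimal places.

-3.060

H0: μ = 388; H1: μ ≠ 388 (one-sample t-test, two-sided).
t = (x̄ − μ₀)/(s/√n) = (354 − 388)/(88.9/√64) = -3.060
df = n − 1 = 63
Two-sided p-value ≈ 0.003
Since p ≈ 0.003 < α = 0.025, reject H0; the evidence is statistically significant.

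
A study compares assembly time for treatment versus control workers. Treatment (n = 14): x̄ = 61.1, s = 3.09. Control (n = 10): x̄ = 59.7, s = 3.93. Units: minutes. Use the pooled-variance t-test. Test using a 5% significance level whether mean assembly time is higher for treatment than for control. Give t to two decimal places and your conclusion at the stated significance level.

t = 0.98; fail to reject H0

Let group 1 = treatment, group 2 = control. H0: μ_1 = μ_2; H1: μ_1 > μ_2 (two-sample pooled-variance t-test, right-tailed).
s_p² = [(14−1)·3.09² + (10−1)·3.93²]/(14+10−2) = 11.9604
t = (61.1 − 59.7)/√[11.9604·(1/14 + 1/10)] = 0.98
df = n₁ + n₂ − 2 = 22
p-value = P(T ≥ 0.98) ≈ 0.1694
Since p ≈ 0.1694 > α = 0.05, fail to reject H0; the evidence is not statistically significant.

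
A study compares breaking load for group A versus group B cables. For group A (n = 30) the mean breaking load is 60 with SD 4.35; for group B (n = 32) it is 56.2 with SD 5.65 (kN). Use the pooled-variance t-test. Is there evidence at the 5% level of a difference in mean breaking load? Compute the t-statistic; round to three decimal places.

2.953

Let group 1 = group A, group 2 = group B. H0: μ_1 = μ_2; H1: μ_1 ≠ μ_2 (two-sample pooled-variance t-test, two-sided).
s_p² = [(30−1)·4.35² + (32−1)·5.65²]/(30+32−2) = 25.6392
t = (60 − 56.2)/√[25.6392·(1/30 + 1/32)] = 2.953
df = n₁ + n₂ − 2 = 60
Two-sided p-value ≈ 0.0045
Since p ≈ 0.0045 < α = 0.05, reject H0; the evidence is statistically significant.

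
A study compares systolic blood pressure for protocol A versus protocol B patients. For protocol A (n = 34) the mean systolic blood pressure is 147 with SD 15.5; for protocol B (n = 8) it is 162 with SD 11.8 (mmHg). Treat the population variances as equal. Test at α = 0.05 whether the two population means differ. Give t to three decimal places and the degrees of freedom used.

t = -2.559, df = 40

Let group 1 = protocol A, group 2 = protocol B. H0: μ_1 = μ_2; H1: μ_1 ≠ μ_2 (two-sample pooled-variance t-test, two-sided).
s_p² = [(34−1)·15.5² + (8−1)·11.8²]/(34+8−2) = 222.573
t = (147 − 162)/√[222.573·(1/34 + 1/8)] = -2.559
df = n₁ + n₂ − 2 = 40
Two-sided p-value ≈ 0.0144
Since p ≈ 0.0144 < α = 0.05, reject H0; the evidence is statistically significant.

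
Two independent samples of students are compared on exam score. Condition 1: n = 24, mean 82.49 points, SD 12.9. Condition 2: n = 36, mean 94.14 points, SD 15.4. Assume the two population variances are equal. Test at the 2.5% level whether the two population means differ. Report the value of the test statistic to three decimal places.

-3.057

Let group 1 = condition 1, group 2 = condition 2. H0: μ_1 = μ_2; H1: μ_1 ≠ μ_2 (two-sample pooled-variance t-test, two-sided).
s_p² = [(24−1)·12.9² + (36−1)·15.4²]/(24+36−2) = 209.104
t = (82.49 − 94.14)/√[209.104·(1/24 + 1/36)] = -3.057
df = n₁ + n₂ − 2 = 58
Two-sided p-value ≈ 0.003
Since p ≈ 0.003 < α = 0.025, reject H0; the evidence is statistically significant.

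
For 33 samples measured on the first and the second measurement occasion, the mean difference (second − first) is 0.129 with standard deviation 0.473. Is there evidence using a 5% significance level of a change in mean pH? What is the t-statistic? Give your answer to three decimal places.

1.567

H0: μ_d = 0; H1: μ_d ≠ 0 (paired t-test on the differences, two-sided).
t = d̄/(s_d/√n) = 0.129/(0.473/√33) = 1.567
df = n − 1 = 32
Two-sided p-value ≈ 0.127
Since p ≈ 0.127 > α = 0.05, fail to reject H0; the evidence is not statistically significant.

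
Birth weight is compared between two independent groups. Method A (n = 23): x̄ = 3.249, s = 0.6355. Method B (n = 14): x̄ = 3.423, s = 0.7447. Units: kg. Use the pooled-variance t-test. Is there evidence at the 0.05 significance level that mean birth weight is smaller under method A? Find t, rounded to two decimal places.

Let group 1 = method A, group 2 = method B. H0: μ_1 = μ_2; H1: μ_1 < μ_2 (two-sample pooled-variance t-test, left-tailed).
s_p² = [(23−1)·0.6355² + (14−1)·0.7447²]/(23+14−2) = 0.459841
t = (3.249 − 3.423)/√[0.459841·(1/23 + 1/14)] = -0.76
df = n₁ + n₂ − 2 = 35
p-value = P(T ≤ -0.76) ≈ 0.2271
Since p ≈ 0.2271 > α = 0.05, fail to reject H0; the evidence is not statistically significant.

-0.76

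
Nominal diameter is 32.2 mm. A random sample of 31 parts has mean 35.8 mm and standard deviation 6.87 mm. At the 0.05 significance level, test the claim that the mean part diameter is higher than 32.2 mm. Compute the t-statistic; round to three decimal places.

2.918

H0: μ = 32.2; H1: μ > 32.2 (one-sample t-test, right-tailed).
t = (x̄ − μ₀)/(s/√n) = (35.8 − 32.2)/(6.87/√31) = 2.918
df = n − 1 = 30
p-value = P(T ≥ 2.918) ≈ 0.0033
Since p ≈ 0.0033 < α = 0.05, reject H0; the data support H1.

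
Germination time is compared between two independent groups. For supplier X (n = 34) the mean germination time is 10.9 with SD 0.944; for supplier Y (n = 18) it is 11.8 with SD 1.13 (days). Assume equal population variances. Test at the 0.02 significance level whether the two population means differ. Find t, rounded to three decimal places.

-3.054

Let group 1 = supplier X, group 2 = supplier Y. H0: μ_1 = μ_2; H1: μ_1 ≠ μ_2 (two-sample pooled-variance t-test, two-sided).
s_p² = [(34−1)·0.944² + (18−1)·1.13²]/(34+18−2) = 1.0223
t = (10.9 − 11.8)/√[1.0223·(1/34 + 1/18)] = -3.054
df = n₁ + n₂ − 2 = 50
Two-sided p-value ≈ 0.004
Since p ≈ 0.004 < α = 0.02, reject H0; the data support H1.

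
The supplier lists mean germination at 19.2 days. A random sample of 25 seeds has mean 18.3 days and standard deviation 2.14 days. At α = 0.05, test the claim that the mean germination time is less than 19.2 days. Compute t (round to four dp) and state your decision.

t = -2.1028; reject H0

H0: μ = 19.2; H1: μ < 19.2 (one-sample t-test, left-tailed).
t = (x̄ − μ₀)/(s/√n) = (18.3 − 19.2)/(2.14/√25) = -2.1028
df = n − 1 = 24
p-value = P(T ≤ -2.1028) ≈ 0.023
Since p ≈ 0.023 < α = 0.05, reject H0; the data support H1.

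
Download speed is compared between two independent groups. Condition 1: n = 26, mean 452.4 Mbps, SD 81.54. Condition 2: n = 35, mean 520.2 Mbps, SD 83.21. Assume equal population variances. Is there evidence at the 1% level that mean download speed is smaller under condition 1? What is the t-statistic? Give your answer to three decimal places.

-3.174

Let group 1 = condition 1, group 2 = condition 2. H0: μ_1 = μ_2; H1: μ_1 < μ_2 (two-sample pooled-variance t-test, left-tailed).
s_p² = [(26−1)·81.54² + (35−1)·83.21²]/(26+35−2) = 6807.32
t = (452.4 − 520.2)/√[6807.32·(1/26 + 1/35)] = -3.174
df = n₁ + n₂ − 2 = 59
p-value = P(T ≤ -3.174) ≈ 0.0012
Since p ≈ 0.0012 < α = 0.01, reject H0; the data support H1.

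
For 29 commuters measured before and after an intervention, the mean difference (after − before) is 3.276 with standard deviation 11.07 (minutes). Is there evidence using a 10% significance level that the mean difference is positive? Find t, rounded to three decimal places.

H0: μ_d = 0; H1: μ_d > 0 (paired t-test on the differences, right-tailed).
t = d̄/(s_d/√n) = 3.276/(11.07/√29) = 1.594
df = n − 1 = 28
p-value = P(T ≥ 1.594) ≈ 0.061
Since p ≈ 0.061 < α = 0.1, reject H0; the evidence is statistically significant.

1.594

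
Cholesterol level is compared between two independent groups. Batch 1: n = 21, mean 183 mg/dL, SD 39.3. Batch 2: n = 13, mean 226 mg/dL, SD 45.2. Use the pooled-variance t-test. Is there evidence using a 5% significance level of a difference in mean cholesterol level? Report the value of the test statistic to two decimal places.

Let group 1 = batch 1, group 2 = batch 2. H0: μ_1 = μ_2; H1: μ_1 ≠ μ_2 (two-sample pooled-variance t-test, two-sided).
s_p² = [(21−1)·39.3² + (13−1)·45.2²]/(21+13−2) = 1731.45
t = (183 − 226)/√[1731.45·(1/21 + 1/13)] = -2.93
df = n₁ + n₂ − 2 = 32
Two-sided p-value ≈ 0.006
Since p ≈ 0.006 < α = 0.05, reject H0; the evidence is statistically significant.

-2.93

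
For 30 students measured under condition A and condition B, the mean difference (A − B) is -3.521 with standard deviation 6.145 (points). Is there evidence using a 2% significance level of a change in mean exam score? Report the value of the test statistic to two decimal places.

-3.14

H0: μ_d = 0; H1: μ_d ≠ 0 (paired t-test on the differences, two-sided).
t = d̄/(s_d/√n) = -3.521/(6.145/√30) = -3.14
df = n − 1 = 29
Two-sided p-value ≈ 0.0039
Since p ≈ 0.0039 < α = 0.02, reject H0; the data support H1.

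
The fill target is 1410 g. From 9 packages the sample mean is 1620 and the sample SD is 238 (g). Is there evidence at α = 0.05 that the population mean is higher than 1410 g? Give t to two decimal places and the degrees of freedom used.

H0: μ = 1410; H1: μ > 1410 (one-sample t-test, right-tailed).
t = (x̄ − μ₀)/(s/√n) = (1620 − 1410)/(238/√9) = 2.65
df = n − 1 = 8
p-value = P(T ≥ 2.65) ≈ 0.015
Since p ≈ 0.015 < α = 0.05, reject H0; the evidence is statistically significant.

t = 2.65, df = 8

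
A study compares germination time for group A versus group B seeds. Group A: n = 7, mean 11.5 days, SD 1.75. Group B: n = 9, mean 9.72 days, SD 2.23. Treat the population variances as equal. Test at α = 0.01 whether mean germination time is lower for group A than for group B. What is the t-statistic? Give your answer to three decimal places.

1.733

Let group 1 = group A, group 2 = group B. H0: μ_1 = μ_2; H1: μ_1 < μ_2 (two-sample pooled-variance t-test, left-tailed).
s_p² = [(7−1)·1.75² + (9−1)·2.23²]/(7+9−2) = 4.15416
t = (11.5 − 9.72)/√[4.15416·(1/7 + 1/9)] = 1.733
df = n₁ + n₂ − 2 = 14
p-value = P(T ≤ 1.733) ≈ 0.947
Since p ≈ 0.947 > α = 0.01, fail to reject H0; the evidence is not statistically significant.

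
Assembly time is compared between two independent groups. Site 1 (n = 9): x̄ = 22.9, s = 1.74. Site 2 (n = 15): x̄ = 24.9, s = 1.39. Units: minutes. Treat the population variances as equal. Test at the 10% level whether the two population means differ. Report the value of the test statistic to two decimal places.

-3.11

Let group 1 = site 1, group 2 = site 2. H0: μ_1 = μ_2; H1: μ_1 ≠ μ_2 (two-sample pooled-variance t-test, two-sided).
s_p² = [(9−1)·1.74² + (15−1)·1.39²]/(9+15−2) = 2.33046
t = (22.9 − 24.9)/√[2.33046·(1/9 + 1/15)] = -3.11
df = n₁ + n₂ − 2 = 22
Two-sided p-value ≈ 0.0051
Since p ≈ 0.0051 < α = 0.1, reject H0; the evidence is statistically significant.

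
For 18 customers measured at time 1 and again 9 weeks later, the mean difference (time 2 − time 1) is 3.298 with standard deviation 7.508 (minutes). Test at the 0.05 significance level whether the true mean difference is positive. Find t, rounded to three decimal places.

H0: μ_d = 0; H1: μ_d > 0 (paired t-test on the differences, right-tailed).
t = d̄/(s_d/√n) = 3.298/(7.508/√18) = 1.864
df = n − 1 = 17
p-value = P(T ≥ 1.864) ≈ 0.0399
Since p ≈ 0.0399 < α = 0.05, reject H0; the evidence is statistically significant.

1.864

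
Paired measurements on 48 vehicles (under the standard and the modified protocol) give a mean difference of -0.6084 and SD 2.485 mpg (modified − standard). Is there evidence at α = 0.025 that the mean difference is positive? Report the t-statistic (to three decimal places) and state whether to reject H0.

t = -1.696; fail to reject H0

H0: μ_d = 0; H1: μ_d > 0 (paired t-test on the differences, right-tailed).
t = d̄/(s_d/√n) = -0.6084/(2.485/√48) = -1.696
df = n − 1 = 47
p-value = P(T ≥ -1.696) ≈ 0.9518
Since p ≈ 0.9518 > α = 0.025, fail to reject H0; the data do not provide sufficient evidence against H0.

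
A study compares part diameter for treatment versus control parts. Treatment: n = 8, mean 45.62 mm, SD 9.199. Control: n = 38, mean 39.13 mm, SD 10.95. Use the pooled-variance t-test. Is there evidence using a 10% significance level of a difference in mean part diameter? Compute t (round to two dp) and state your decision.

Let group 1 = treatment, group 2 = control. H0: μ_1 = μ_2; H1: μ_1 ≠ μ_2 (two-sample pooled-variance t-test, two-sided).
s_p² = [(8−1)·9.199² + (38−1)·10.95²]/(8+38−2) = 114.29
t = (45.62 − 39.13)/√[114.29·(1/8 + 1/38)] = 1.56
df = n₁ + n₂ − 2 = 44
Two-sided p-value ≈ 0.1258
Since p ≈ 0.1258 > α = 0.1, fail to reject H0; the evidence is not statistically significant.

t = 1.56; fail to reject H0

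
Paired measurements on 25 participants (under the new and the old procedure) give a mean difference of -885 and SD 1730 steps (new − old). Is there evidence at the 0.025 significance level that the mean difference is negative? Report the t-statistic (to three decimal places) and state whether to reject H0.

H0: μ_d = 0; H1: μ_d < 0 (paired t-test on the differences, left-tailed).
t = d̄/(s_d/√n) = -885/(1730/√25) = -2.558
df = n − 1 = 24
p-value = P(T ≤ -2.558) ≈ 0.0086
Since p ≈ 0.0086 < α = 0.025, reject H0; the evidence is statistically significant.

t = -2.558; reject H0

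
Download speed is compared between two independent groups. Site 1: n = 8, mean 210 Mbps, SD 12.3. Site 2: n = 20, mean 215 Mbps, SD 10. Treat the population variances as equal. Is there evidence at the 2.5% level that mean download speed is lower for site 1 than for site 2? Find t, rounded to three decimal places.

-1.120

Let group 1 = site 1, group 2 = site 2. H0: μ_1 = μ_2; H1: μ_1 < μ_2 (two-sample pooled-variance t-test, left-tailed).
s_p² = [(8−1)·12.3² + (20−1)·10²]/(8+20−2) = 113.809
t = (210 − 215)/√[113.809·(1/8 + 1/20)] = -1.120
df = n₁ + n₂ − 2 = 26
p-value = P(T ≤ -1.120) ≈ 0.1364
Since p ≈ 0.1364 > α = 0.025, fail to reject H0; the evidence is not statistically significant.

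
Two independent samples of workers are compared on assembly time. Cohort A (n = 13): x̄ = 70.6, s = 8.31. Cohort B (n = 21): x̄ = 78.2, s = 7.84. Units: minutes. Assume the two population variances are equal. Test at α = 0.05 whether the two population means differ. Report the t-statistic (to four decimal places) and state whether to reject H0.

t = -2.6854; reject H0

Let group 1 = cohort A, group 2 = cohort B. H0: μ_1 = μ_2; H1: μ_1 ≠ μ_2 (two-sample pooled-variance t-test, two-sided).
s_p² = [(13−1)·8.31² + (21−1)·7.84²]/(13+21−2) = 64.312
t = (70.6 − 78.2)/√[64.312·(1/13 + 1/21)] = -2.6854
df = n₁ + n₂ − 2 = 32
Two-sided p-value ≈ 0.011
Since p ≈ 0.011 < α = 0.05, reject H0; the evidence is statistically significant.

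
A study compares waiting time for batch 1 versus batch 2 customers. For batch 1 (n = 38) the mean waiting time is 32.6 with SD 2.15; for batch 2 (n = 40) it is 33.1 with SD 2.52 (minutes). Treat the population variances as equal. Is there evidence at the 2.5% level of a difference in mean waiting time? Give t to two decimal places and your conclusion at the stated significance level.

Let group 1 = batch 1, group 2 = batch 2. H0: μ_1 = μ_2; H1: μ_1 ≠ μ_2 (two-sample pooled-variance t-test, two-sided).
s_p² = [(38−1)·2.15² + (40−1)·2.52²]/(38+40−2) = 5.50919
t = (32.6 − 33.1)/√[5.50919·(1/38 + 1/40)] = -0.94
df = n₁ + n₂ − 2 = 76
Two-sided p-value ≈ 0.3500
Since p ≈ 0.3500 > α = 0.025, fail to reject H0; the data do not provide sufficient evidence against H0.

t = -0.94; fail to reject H0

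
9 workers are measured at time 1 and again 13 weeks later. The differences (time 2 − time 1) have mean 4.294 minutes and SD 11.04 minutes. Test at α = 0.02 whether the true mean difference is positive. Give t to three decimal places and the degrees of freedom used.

H0: μ_d = 0; H1: μ_d > 0 (paired t-test on the differences, right-tailed).
t = d̄/(s_d/√n) = 4.294/(11.04/√9) = 1.167
df = n − 1 = 8
p-value = P(T ≥ 1.167) ≈ 0.138
Since p ≈ 0.138 > α = 0.02, fail to reject H0; the data do not provide sufficient evidence against H0.

t = 1.167, df = 8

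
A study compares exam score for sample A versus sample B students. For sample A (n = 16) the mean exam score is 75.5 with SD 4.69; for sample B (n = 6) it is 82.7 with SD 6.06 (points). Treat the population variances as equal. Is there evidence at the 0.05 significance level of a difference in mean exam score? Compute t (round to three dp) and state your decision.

Let group 1 = sample A, group 2 = sample B. H0: μ_1 = μ_2; H1: μ_1 ≠ μ_2 (two-sample pooled-variance t-test, two-sided).
s_p² = [(16−1)·4.69² + (6−1)·6.06²]/(16+6−2) = 25.678
t = (75.5 − 82.7)/√[25.678·(1/16 + 1/6)] = -2.968
df = n₁ + n₂ − 2 = 20
Two-sided p-value ≈ 0.008
Since p ≈ 0.008 < α = 0.05, reject H0; the data support H1.

t = -2.968; reject H0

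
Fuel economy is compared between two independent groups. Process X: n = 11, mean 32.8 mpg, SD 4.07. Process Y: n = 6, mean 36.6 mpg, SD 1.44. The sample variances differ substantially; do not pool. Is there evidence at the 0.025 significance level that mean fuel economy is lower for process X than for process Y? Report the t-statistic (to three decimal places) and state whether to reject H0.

t = -2.793; reject H0

Let group 1 = process X, group 2 = process Y. H0: μ_1 = μ_2; H1: μ_1 < μ_2 (Welch's two-sample t-test, left-tailed).
t = (x̄_1 − x̄_2)/√(s_1²/n_1 + s_2²/n_2) = (32.8 − 36.6)/√(4.07²/11 + 1.44²/6) = -2.793
Welch–Satterthwaite df ≈ 13.68
p-value = P(T ≤ -2.793) ≈ 0.007
Since p ≈ 0.007 < α = 0.025, reject H0; the evidence is statistically significant.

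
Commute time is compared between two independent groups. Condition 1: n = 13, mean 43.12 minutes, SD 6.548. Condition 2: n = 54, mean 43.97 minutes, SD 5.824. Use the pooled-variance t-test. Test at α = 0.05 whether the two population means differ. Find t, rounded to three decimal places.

Let group 1 = condition 1, group 2 = condition 2. H0: μ_1 = μ_2; H1: μ_1 ≠ μ_2 (two-sample pooled-variance t-test, two-sided).
s_p² = [(13−1)·6.548² + (54−1)·5.824²]/(13+54−2) = 35.5726
t = (43.12 − 43.97)/√[35.5726·(1/13 + 1/54)] = -0.461
df = n₁ + n₂ − 2 = 65
Two-sided p-value ≈ 0.6461
Since p ≈ 0.6461 > α = 0.05, fail to reject H0; the evidence is not statistically significant.

-0.461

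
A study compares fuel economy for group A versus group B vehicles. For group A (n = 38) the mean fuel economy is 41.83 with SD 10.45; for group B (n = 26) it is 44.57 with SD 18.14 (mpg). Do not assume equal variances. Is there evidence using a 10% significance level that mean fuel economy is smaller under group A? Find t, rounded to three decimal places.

-0.695

Let group 1 = group A, group 2 = group B. H0: μ_1 = μ_2; H1: μ_1 < μ_2 (Welch's two-sample t-test, left-tailed).
t = (x̄_1 − x̄_2)/√(s_1²/n_1 + s_2²/n_2) = (41.83 − 44.57)/√(10.45²/38 + 18.14²/26) = -0.695
Welch–Satterthwaite df ≈ 36.37
p-value = P(T ≤ -0.695) ≈ 0.2456
Since p ≈ 0.2456 > α = 0.1, fail to reject H0; the data do not provide sufficient evidence against H0.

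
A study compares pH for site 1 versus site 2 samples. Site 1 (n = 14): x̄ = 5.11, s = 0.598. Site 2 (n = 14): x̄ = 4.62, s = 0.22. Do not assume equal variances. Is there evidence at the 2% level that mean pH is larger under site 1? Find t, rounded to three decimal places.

2.877

Let group 1 = site 1, group 2 = site 2. H0: μ_1 = μ_2; H1: μ_1 > μ_2 (Welch's two-sample t-test, right-tailed).
t = (x̄_1 − x̄_2)/√(s_1²/n_1 + s_2²/n_2) = (5.11 − 4.62)/√(0.598²/14 + 0.22²/14) = 2.877
Welch–Satterthwaite df ≈ 16.46
p-value = P(T ≥ 2.877) ≈ 0.0054
Since p ≈ 0.0054 < α = 0.02, reject H0; the evidence is statistically significant.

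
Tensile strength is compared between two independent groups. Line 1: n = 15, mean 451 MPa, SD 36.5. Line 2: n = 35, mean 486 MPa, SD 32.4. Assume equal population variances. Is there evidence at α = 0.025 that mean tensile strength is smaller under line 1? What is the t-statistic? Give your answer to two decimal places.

Let group 1 = line 1, group 2 = line 2. H0: μ_1 = μ_2; H1: μ_1 < μ_2 (two-sample pooled-variance t-test, left-tailed).
s_p² = [(15−1)·36.5² + (35−1)·32.4²]/(15+35−2) = 1132.15
t = (451 − 486)/√[1132.15·(1/15 + 1/35)] = -3.37
df = n₁ + n₂ − 2 = 48
p-value = P(T ≤ -3.37) ≈ 0.001
Since p ≈ 0.001 < α = 0.025, reject H0; the evidence is statistically significant.

-3.37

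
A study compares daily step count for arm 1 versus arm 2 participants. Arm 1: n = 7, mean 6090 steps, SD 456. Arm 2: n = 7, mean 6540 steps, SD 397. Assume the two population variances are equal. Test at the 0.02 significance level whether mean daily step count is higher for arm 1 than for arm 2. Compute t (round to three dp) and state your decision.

t = -1.969; fail to reject H0

Let group 1 = arm 1, group 2 = arm 2. H0: μ_1 = μ_2; H1: μ_1 > μ_2 (two-sample pooled-variance t-test, right-tailed).
s_p² = [(7−1)·456² + (7−1)·397²]/(7+7−2) = 182772
t = (6090 − 6540)/√[182772·(1/7 + 1/7)] = -1.969
df = n₁ + n₂ − 2 = 12
p-value = P(T ≥ -1.969) ≈ 0.964
Since p ≈ 0.964 > α = 0.02, fail to reject H0; the data do not provide sufficient evidence against H0.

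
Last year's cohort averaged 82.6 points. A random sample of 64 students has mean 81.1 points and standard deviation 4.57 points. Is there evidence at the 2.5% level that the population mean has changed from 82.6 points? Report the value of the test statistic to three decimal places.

H0: μ = 82.6; H1: μ ≠ 82.6 (one-sample t-test, two-sided).
t = (x̄ − μ₀)/(s/√n) = (81.1 − 82.6)/(4.57/√64) = -2.626
df = n − 1 = 63
Two-sided p-value ≈ 0.0108
Since p ≈ 0.0108 < α = 0.025, reject H0; the data support H1.

-2.626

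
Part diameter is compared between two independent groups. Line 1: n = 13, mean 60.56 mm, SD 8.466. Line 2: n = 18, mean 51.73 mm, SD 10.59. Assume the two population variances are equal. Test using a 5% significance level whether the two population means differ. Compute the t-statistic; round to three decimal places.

Let group 1 = line 1, group 2 = line 2. H0: μ_1 = μ_2; H1: μ_1 ≠ μ_2 (two-sample pooled-variance t-test, two-sided).
s_p² = [(13−1)·8.466² + (18−1)·10.59²]/(13+18−2) = 95.3998
t = (60.56 − 51.73)/√[95.3998·(1/13 + 1/18)] = 2.484
df = n₁ + n₂ − 2 = 29
Two-sided p-value ≈ 0.019
Since p ≈ 0.019 < α = 0.05, reject H0; the evidence is statistically significant.

2.484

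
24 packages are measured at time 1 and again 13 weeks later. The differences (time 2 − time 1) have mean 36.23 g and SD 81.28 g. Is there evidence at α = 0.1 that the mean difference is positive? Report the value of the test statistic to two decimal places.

H0: μ_d = 0; H1: μ_d > 0 (paired t-test on the differences, right-tailed).
t = d̄/(s_d/√n) = 36.23/(81.28/√24) = 2.18
df = n − 1 = 23
p-value = P(T ≥ 2.18) ≈ 0.0197
Since p ≈ 0.0197 < α = 0.1, reject H0; the data support H1.

2.18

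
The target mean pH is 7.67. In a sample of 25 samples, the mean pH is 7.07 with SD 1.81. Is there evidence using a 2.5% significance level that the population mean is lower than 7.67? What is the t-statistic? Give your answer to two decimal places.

H0: μ = 7.67; H1: μ < 7.67 (one-sample t-test, left-tailed).
t = (x̄ − μ₀)/(s/√n) = (7.07 − 7.67)/(1.81/√25) = -1.66
df = n − 1 = 24
p-value = P(T ≤ -1.66) ≈ 0.0552
Since p ≈ 0.0552 > α = 0.025, fail to reject H0; the data do not provide sufficient evidence against H0.

-1.66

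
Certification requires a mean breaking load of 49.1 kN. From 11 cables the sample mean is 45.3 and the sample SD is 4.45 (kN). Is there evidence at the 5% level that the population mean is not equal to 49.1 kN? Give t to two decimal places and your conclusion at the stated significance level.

H0: μ = 49.1; H1: μ ≠ 49.1 (one-sample t-test, two-sided).
t = (x̄ − μ₀)/(s/√n) = (45.3 − 49.1)/(4.45/√11) = -2.83
df = n − 1 = 10
Two-sided p-value ≈ 0.018
Since p ≈ 0.018 < α = 0.05, reject H0; the evidence is statistically significant.

t = -2.83; reject H0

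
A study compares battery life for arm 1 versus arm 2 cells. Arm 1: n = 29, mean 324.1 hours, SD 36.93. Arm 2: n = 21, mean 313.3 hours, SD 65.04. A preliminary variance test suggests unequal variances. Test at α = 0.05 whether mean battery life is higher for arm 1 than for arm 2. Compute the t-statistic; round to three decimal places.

0.685

Let group 1 = arm 1, group 2 = arm 2. H0: μ_1 = μ_2; H1: μ_1 > μ_2 (Welch's two-sample t-test, right-tailed).
t = (x̄_1 − x̄_2)/√(s_1²/n_1 + s_2²/n_2) = (324.1 − 313.3)/√(36.93²/29 + 65.04²/21) = 0.685
Welch–Satterthwaite df ≈ 29.29
p-value = P(T ≥ 0.685) ≈ 0.2493
Since p ≈ 0.2493 > α = 0.05, fail to reject H0; the data do not provide sufficient evidence against H0.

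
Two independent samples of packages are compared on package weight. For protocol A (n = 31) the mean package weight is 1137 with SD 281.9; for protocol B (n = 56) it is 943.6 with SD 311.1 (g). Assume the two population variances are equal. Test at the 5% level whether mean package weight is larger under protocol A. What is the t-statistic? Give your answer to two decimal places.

Let group 1 = protocol A, group 2 = protocol B. H0: μ_1 = μ_2; H1: μ_1 > μ_2 (two-sample pooled-variance t-test, right-tailed).
s_p² = [(31−1)·281.9² + (56−1)·311.1²]/(31+56−2) = 90671.8
t = (1137 − 943.6)/√[90671.8·(1/31 + 1/56)] = 2.87
df = n₁ + n₂ − 2 = 85
p-value = P(T ≥ 2.87) ≈ 0.003
Since p ≈ 0.003 < α = 0.05, reject H0; the data support H1.

2.87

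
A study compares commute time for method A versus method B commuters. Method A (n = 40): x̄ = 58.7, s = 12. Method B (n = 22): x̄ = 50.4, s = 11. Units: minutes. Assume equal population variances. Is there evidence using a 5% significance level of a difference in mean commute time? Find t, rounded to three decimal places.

Let group 1 = method A, group 2 = method B. H0: μ_1 = μ_2; H1: μ_1 ≠ μ_2 (two-sample pooled-variance t-test, two-sided).
s_p² = [(40−1)·12² + (22−1)·11²]/(40+22−2) = 135.95
t = (58.7 − 50.4)/√[135.95·(1/40 + 1/22)] = 2.682
df = n₁ + n₂ − 2 = 60
Two-sided p-value ≈ 0.0094
Since p ≈ 0.0094 < α = 0.05, reject H0; the data support H1.

2.682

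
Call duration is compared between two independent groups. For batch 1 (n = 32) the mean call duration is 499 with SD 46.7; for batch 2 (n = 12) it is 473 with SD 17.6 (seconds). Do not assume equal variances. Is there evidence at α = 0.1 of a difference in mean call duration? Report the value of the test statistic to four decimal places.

Let group 1 = batch 1, group 2 = batch 2. H0: μ_1 = μ_2; H1: μ_1 ≠ μ_2 (Welch's two-sample t-test, two-sided).
t = (x̄_1 − x̄_2)/√(s_1²/n_1 + s_2²/n_2) = (499 − 473)/√(46.7²/32 + 17.6²/12) = 2.6822
Welch–Satterthwaite df ≈ 41.96
Two-sided p-value ≈ 0.010
Since p ≈ 0.010 < α = 0.1, reject H0; the data support H1.

2.6822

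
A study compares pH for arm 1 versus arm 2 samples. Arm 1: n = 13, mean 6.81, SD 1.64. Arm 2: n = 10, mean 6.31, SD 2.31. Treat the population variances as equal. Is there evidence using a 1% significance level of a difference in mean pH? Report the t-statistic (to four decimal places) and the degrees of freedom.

Let group 1 = arm 1, group 2 = arm 2. H0: μ_1 = μ_2; H1: μ_1 ≠ μ_2 (two-sample pooled-variance t-test, two-sided).
s_p² = [(13−1)·1.64² + (10−1)·2.31²]/(13+10−2) = 3.82381
t = (6.81 − 6.31)/√[3.82381·(1/13 + 1/10)] = 0.6079
df = n₁ + n₂ − 2 = 21
Two-sided p-value ≈ 0.5498
Since p ≈ 0.5498 > α = 0.01, fail to reject H0; the evidence is not statistically significant.

t = 0.6079, df = 21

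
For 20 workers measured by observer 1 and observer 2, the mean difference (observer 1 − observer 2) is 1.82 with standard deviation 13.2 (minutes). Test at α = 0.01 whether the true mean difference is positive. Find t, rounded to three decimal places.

H0: μ_d = 0; H1: μ_d > 0 (paired t-test on the differences, right-tailed).
t = d̄/(s_d/√n) = 1.82/(13.2/√20) = 0.617
df = n − 1 = 19
p-value = P(T ≥ 0.617) ≈ 0.2724
Since p ≈ 0.2724 > α = 0.01, fail to reject H0; the evidence is not statistically significant.

0.617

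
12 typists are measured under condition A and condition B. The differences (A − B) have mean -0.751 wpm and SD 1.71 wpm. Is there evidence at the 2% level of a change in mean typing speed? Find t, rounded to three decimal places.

H0: μ_d = 0; H1: μ_d ≠ 0 (paired t-test on the differences, two-sided).
t = d̄/(s_d/√n) = -0.751/(1.71/√12) = -1.521
df = n − 1 = 11
Two-sided p-value ≈ 0.1564
Since p ≈ 0.1564 > α = 0.02, fail to reject H0; the data do not provide sufficient evidence against H0.

-1.521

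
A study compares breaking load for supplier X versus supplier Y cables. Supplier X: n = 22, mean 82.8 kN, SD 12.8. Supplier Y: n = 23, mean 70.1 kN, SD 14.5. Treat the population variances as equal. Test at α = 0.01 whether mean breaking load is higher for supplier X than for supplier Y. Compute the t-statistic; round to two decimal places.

Let group 1 = supplier X, group 2 = supplier Y. H0: μ_1 = μ_2; H1: μ_1 > μ_2 (two-sample pooled-variance t-test, right-tailed).
s_p² = [(22−1)·12.8² + (23−1)·14.5²]/(22+23−2) = 187.585
t = (82.8 − 70.1)/√[187.585·(1/22 + 1/23)] = 3.11
df = n₁ + n₂ − 2 = 43
p-value = P(T ≥ 3.11) ≈ 0.002
Since p ≈ 0.002 < α = 0.01, reject H0; the evidence is statistically significant.

3.11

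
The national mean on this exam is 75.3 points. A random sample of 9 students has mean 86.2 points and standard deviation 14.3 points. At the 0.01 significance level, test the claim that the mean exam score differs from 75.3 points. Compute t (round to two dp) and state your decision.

H0: μ = 75.3; H1: μ ≠ 75.3 (one-sample t-test, two-sided).
t = (x̄ − μ₀)/(s/√n) = (86.2 − 75.3)/(14.3/√9) = 2.29
df = n − 1 = 8
Two-sided p-value ≈ 0.052
Since p ≈ 0.052 > α = 0.01, fail to reject H0; the evidence is not statistically significant.

t = 2.29; fail to reject H0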